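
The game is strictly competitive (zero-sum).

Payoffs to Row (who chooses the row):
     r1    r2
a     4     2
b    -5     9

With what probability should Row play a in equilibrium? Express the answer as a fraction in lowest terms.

Row minima are 2 and -5, so Row's maximin is 2; column maxima are 4 and 9, so Column's minimax is 4. These differ, so the equilibrium is in mixed strategies.
Let Row play a with probability p. Column is indifferent when 4p − 5(1−p) = 2p + 9(1−p), giving p = 7/8.

7/8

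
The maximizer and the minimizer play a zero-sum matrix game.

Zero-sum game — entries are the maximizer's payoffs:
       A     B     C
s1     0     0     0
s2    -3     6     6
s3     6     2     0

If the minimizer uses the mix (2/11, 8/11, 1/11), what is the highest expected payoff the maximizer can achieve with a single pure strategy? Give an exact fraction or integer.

48/11

s1: (0)·(2/11) + (0)·(8/11) + (0)·(1/11) = 0.
s2: (-3)·(2/11) + (6)·(8/11) + (6)·(1/11) = 48/11.
s3: (6)·(2/11) + (2)·(8/11) + (0)·(1/11) = 28/11.
The best pure response is s2 with expected payoff 48/11.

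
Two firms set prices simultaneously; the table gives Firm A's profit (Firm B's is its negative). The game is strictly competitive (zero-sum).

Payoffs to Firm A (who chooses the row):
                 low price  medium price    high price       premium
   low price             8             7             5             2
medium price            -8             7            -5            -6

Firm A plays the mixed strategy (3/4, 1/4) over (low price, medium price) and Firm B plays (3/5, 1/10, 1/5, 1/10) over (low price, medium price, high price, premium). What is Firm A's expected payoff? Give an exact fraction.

Against (3/5, 1/10, 1/5, 1/10), each row's expected payoff is low price: 67/10; medium price: -57/10.
Taking the (3/4, 1/4)-weighted average: (3/4)·(67/10) + (1/4)·(-57/10) = 18/5.

18/5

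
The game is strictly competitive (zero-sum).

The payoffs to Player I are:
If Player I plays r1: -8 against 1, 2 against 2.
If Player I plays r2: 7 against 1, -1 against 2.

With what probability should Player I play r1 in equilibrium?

4/9

Row minima are -8 and -1, so Player I's maximin is -1; column maxima are 7 and 2, so Player II's minimax is 2. These differ, so the equilibrium is in mixed strategies.
Let Player I play r1 with probability p. Player II is indifferent when −8p + 7(1−p) = 2p − (1−p), giving p = 4/9.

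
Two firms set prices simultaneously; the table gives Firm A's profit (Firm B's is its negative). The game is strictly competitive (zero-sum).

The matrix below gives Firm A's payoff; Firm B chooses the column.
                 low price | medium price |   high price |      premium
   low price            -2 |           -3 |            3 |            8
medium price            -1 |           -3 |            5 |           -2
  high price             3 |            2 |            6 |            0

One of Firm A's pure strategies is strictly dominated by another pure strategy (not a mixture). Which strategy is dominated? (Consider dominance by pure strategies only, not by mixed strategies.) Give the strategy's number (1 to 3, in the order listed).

Compare medium price with high price: 3 > -1, 2 > -3, 6 > 5, 0 > -2.
So high price strictly dominates medium price for Firm A; medium price is strictly dominated.

2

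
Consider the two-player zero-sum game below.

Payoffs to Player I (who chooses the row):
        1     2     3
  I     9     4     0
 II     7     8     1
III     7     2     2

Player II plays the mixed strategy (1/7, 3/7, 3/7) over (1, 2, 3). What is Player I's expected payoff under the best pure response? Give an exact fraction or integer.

34/7

I: (9)·(1/7) + (4)·(3/7) + (0)·(3/7) = 3.
II: (7)·(1/7) + (8)·(3/7) + (1)·(3/7) = 34/7.
III: (7)·(1/7) + (2)·(3/7) + (2)·(3/7) = 19/7.
The best pure response is II with expected payoff 34/7.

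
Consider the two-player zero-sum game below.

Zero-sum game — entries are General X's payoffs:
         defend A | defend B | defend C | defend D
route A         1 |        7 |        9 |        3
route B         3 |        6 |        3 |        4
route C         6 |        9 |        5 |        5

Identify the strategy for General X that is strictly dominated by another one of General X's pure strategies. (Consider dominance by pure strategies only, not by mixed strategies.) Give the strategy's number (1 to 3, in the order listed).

Compare route B with route C: 6 > 3, 9 > 6, 5 > 3, 5 > 4.
So route C strictly dominates route B for General X; route B is strictly dominated.

2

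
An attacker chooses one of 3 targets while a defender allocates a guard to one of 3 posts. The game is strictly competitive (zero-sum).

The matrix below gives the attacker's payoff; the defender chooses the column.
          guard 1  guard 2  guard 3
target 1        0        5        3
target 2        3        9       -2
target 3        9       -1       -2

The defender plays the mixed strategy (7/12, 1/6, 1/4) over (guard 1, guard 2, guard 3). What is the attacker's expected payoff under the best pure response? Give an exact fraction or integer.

55/12

target 1: (0)·(7/12) + (5)·(1/6) + (3)·(1/4) = 19/12.
target 2: (3)·(7/12) + (9)·(1/6) + (-2)·(1/4) = 11/4.
target 3: (9)·(7/12) + (-1)·(1/6) + (-2)·(1/4) = 55/12.
The best pure response is target 3 with expected payoff 55/12.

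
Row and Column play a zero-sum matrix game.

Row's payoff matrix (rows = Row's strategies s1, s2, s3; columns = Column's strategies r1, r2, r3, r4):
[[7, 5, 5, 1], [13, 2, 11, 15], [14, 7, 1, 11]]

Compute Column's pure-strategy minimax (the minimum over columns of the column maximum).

7

The worst case (largest entry) in each column is r1: 14, r2: 7, r3: 11, r4: 15.
The best (smallest) of these is 7.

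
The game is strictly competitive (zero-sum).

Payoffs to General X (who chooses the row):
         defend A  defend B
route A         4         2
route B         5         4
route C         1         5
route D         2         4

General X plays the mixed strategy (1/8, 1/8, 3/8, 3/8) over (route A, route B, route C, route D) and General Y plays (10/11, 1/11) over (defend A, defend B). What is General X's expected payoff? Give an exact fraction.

Against (10/11, 1/11), each row's expected payoff is route A: 42/11; route B: 54/11; route C: 15/11; route D: 24/11.
Taking the (1/8, 1/8, 3/8, 3/8)-weighted average: (1/8)·(42/11) + (1/8)·(54/11) + (3/8)·(15/11) + (3/8)·(24/11) = 213/88.

213/88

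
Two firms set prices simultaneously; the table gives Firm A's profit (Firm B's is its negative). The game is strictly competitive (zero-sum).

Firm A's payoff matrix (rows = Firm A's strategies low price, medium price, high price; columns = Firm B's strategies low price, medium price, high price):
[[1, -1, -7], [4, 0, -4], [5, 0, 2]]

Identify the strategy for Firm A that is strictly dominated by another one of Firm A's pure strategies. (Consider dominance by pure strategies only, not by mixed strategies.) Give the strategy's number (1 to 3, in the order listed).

Compare low price with medium price: 4 > 1, 0 > -1, -4 > -7.
So medium price strictly dominates low price for Firm A; low price is strictly dominated.

1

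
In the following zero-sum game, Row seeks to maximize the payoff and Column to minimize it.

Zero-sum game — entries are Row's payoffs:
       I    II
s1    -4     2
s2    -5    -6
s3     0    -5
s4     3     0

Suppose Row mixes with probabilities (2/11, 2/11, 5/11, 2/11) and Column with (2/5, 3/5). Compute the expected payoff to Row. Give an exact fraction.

-123/55

Against (2/5, 3/5), each row's expected payoff is s1: -2/5; s2: -28/5; s3: -3; s4: 6/5.
Taking the (2/11, 2/11, 5/11, 2/11)-weighted average: (2/11)·(-2/5) + (2/11)·(-28/5) + (5/11)·(-3) + (2/11)·(6/5) = -123/55.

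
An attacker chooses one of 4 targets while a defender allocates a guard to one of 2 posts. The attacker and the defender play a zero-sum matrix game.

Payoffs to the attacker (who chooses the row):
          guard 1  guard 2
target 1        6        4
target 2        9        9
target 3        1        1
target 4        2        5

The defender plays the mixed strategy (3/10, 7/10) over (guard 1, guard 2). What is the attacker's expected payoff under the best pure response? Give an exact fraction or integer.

9

target 1: (6)·(3/10) + (4)·(7/10) = 23/5.
target 2: (9)·(3/10) + (9)·(7/10) = 9.
target 3: (1)·(3/10) + (1)·(7/10) = 1.
target 4: (2)·(3/10) + (5)·(7/10) = 41/10.
The best pure response is target 2 with expected payoff 9.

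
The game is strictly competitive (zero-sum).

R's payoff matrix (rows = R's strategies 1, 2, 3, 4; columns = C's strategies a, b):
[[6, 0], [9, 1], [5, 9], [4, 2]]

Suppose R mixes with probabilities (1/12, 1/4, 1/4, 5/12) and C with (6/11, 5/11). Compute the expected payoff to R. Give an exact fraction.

152/33

Against (6/11, 5/11), each row's expected payoff is 1: 36/11; 2: 59/11; 3: 75/11; 4: 34/11.
Taking the (1/12, 1/4, 1/4, 5/12)-weighted average: (1/12)·(36/11) + (1/4)·(59/11) + (1/4)·(75/11) + (5/12)·(34/11) = 152/33.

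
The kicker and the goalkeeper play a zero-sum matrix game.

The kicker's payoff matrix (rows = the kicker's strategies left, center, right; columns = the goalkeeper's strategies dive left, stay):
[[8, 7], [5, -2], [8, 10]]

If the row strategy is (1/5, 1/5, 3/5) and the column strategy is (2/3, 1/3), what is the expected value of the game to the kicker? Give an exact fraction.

109/15

Against (2/3, 1/3), each row's expected payoff is left: 23/3; center: 8/3; right: 26/3.
Taking the (1/5, 1/5, 3/5)-weighted average: (1/5)·(23/3) + (1/5)·(8/3) + (3/5)·(26/3) = 109/15.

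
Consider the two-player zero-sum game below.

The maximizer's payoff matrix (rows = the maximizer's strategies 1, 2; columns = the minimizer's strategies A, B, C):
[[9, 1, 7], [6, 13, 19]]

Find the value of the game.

37/5

Column C is strictly dominated by B for the minimizer (it gives the maximizer more in every row).
The remaining 2×2 game on (1, 2) × (A, B) has no saddle point. Let the maximizer play 1 with probability p; indifference gives 9p + 6(1−p) = p + 13(1−p), so p = 7/15.
Similarly the minimizer's optimal q on A is 4/5, and the value is 9·(4/5) + (1)·(1/5) = 37/5.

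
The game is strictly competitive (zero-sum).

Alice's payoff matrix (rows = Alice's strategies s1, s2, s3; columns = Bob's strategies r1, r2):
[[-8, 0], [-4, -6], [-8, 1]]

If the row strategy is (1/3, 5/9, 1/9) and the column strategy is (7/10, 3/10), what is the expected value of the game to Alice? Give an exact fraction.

-451/90

Against (7/10, 3/10), each row's expected payoff is s1: -28/5; s2: -23/5; s3: -53/10.
Taking the (1/3, 5/9, 1/9)-weighted average: (1/3)·(-28/5) + (5/9)·(-23/5) + (1/9)·(-53/10) = -451/90.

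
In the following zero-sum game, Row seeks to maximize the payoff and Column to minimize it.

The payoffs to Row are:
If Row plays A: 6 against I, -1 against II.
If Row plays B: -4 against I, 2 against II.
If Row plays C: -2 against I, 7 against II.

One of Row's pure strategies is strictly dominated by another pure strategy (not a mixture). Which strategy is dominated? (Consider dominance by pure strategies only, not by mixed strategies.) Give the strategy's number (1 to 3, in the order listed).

2

Compare B with C: -2 > -4, 7 > 2.
So C strictly dominates B for Row; B is strictly dominated.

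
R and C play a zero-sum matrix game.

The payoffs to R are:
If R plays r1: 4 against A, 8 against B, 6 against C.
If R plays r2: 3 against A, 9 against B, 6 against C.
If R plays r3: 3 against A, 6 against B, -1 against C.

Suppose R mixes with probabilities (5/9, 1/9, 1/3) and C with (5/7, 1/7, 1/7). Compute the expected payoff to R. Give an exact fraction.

Against (5/7, 1/7, 1/7), each row's expected payoff is r1: 34/7; r2: 30/7; r3: 20/7.
Taking the (5/9, 1/9, 1/3)-weighted average: (5/9)·(34/7) + (1/9)·(30/7) + (1/3)·(20/7) = 260/63.

260/63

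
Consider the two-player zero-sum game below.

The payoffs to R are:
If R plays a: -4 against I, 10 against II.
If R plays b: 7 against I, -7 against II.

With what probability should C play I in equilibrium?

17/28

Row minima are -4 and -7, so R's maximin is -4; column maxima are 7 and 10, so C's minimax is 7. These differ, so the equilibrium is in mixed strategies.
Let C play I with probability q. R is indifferent when −4q + 10(1−q) = 7q − 7(1−q), giving q = 17/28.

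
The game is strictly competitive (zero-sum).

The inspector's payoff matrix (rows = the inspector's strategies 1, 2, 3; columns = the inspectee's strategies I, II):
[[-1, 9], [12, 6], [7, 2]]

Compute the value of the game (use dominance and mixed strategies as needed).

57/8

Row 3 is strictly dominated by row 2, so the inspector never plays it.
The remaining 2×2 game on (1, 2) × (I, II) has no saddle point. Let the inspector play 1 with probability p; indifference gives −p + 12(1−p) = 9p + 6(1−p), so p = 3/8.
Similarly the inspectee's optimal q on I is 3/16, and the value is -1·(3/16) + (9)·(13/16) = 57/8.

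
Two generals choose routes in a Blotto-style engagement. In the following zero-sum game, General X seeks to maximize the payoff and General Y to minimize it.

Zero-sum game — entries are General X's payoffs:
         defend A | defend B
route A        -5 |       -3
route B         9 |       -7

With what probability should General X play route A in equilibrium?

Row minima are -5 and -7, so General X's maximin is -5; column maxima are 9 and -3, so General Y's minimax is -3. These differ, so the equilibrium is in mixed strategies.
Let General X play route A with probability p. General Y is indifferent when −5p + 9(1−p) = −3p − 7(1−p), giving p = 8/9.

8/9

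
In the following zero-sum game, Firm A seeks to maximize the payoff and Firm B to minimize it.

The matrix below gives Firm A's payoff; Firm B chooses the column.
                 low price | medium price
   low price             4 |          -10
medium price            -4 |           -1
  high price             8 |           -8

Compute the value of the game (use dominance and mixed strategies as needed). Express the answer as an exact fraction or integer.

Row low price is strictly dominated by row high price, so Firm A never plays it.
The remaining 2×2 game on (medium price, high price) × (low price, medium price) has no saddle point. Let Firm A play medium price with probability p; indifference gives −4p + 8(1−p) = −p − 8(1−p), so p = 16/19.
Similarly Firm B's optimal q on low price is 7/19, and the value is -4·(7/19) + (-1)·(12/19) = -40/19.

-40/19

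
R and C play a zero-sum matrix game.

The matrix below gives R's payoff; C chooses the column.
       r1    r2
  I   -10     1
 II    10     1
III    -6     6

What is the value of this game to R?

22/7

Row I is strictly dominated by row III, so R never plays it.
The remaining 2×2 game on (II, III) × (r1, r2) has no saddle point. Let R play II with probability p; indifference gives 10p − 6(1−p) = p + 6(1−p), so p = 4/7.
Similarly C's optimal q on r1 is 5/21, and the value is 10·(5/21) + (1)·(16/21) = 22/7.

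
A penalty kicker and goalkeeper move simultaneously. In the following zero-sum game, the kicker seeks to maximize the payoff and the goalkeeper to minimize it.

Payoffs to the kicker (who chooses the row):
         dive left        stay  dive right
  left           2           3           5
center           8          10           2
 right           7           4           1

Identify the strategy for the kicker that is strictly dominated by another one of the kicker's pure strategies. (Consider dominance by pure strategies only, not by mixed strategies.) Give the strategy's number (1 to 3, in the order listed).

Compare right with center: 8 > 7, 10 > 4, 2 > 1.
So center strictly dominates right for the kicker; right is strictly dominated.

3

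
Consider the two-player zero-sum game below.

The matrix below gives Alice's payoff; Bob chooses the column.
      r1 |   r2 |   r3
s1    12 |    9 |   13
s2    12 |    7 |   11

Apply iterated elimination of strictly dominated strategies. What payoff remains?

Column r1 is strictly dominated by r2 for Bob (9<12, 7<12); eliminate r1.
Column r3 is strictly dominated by r2 for Bob (9<13, 7<11); eliminate r3.
Row s2 is strictly dominated by row s1 (9>7); eliminate s2.
Only (s1, r2) remains, with payoff 9.

9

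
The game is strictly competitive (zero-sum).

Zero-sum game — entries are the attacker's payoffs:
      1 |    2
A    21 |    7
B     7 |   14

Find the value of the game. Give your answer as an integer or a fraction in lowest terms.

35/3

Row minima are 7 and 7, so the attacker's maximin is 7; column maxima are 21 and 14, so the defender's minimax is 14. These differ, so the equilibrium is in mixed strategies.
Let the attacker play A with probability p. The defender is indifferent when 21p + 7(1−p) = 7p + 14(1−p), giving p = 1/3.
Let the defender play 1 with probability q. The attacker is indifferent when 21q + 7(1−q) = 7q + 14(1−q), giving q = 1/3.
The value is 21·(1/3) + (7)·(2/3) = 35/3.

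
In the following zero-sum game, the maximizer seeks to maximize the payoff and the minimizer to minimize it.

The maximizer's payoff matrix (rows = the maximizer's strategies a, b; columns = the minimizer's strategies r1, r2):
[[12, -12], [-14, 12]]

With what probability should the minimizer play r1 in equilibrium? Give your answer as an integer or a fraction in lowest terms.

12/25

Row minima are -12 and -14, so the maximizer's maximin is -12; column maxima are 12 and 12, so the minimizer's minimax is 12. These differ, so the equilibrium is in mixed strategies.
Let the minimizer play r1 with probability q. The maximizer is indifferent when 12q − 12(1−q) = −14q + 12(1−q), giving q = 12/25.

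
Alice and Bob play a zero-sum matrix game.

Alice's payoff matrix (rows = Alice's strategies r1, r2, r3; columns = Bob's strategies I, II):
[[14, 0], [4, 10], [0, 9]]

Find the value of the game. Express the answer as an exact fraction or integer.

7

Row r3 is strictly dominated by row r2, so Alice never plays it.
The remaining 2×2 game on (r1, r2) × (I, II) has no saddle point. Let Alice play r1 with probability p; indifference gives 14p + 4(1−p) = 10(1−p), so p = 3/10.
Similarly Bob's optimal q on I is 1/2, and the value is 14·(1/2) + (0)·(1/2) = 7.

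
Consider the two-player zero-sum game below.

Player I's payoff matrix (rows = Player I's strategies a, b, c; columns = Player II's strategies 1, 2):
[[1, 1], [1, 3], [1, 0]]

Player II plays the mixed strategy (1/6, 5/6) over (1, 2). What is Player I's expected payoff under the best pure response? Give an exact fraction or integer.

a: (1)·(1/6) + (1)·(5/6) = 1.
b: (1)·(1/6) + (3)·(5/6) = 8/3.
c: (1)·(1/6) + (0)·(5/6) = 1/6.
The best pure response is b with expected payoff 8/3.

8/3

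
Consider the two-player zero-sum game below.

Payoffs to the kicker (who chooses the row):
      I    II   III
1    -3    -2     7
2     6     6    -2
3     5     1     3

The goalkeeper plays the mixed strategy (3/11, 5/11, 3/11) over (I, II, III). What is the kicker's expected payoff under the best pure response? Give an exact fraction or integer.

42/11

1: (-3)·(3/11) + (-2)·(5/11) + (7)·(3/11) = 2/11.
2: (6)·(3/11) + (6)·(5/11) + (-2)·(3/11) = 42/11.
3: (5)·(3/11) + (1)·(5/11) + (3)·(3/11) = 29/11.
The best pure response is 2 with expected payoff 42/11.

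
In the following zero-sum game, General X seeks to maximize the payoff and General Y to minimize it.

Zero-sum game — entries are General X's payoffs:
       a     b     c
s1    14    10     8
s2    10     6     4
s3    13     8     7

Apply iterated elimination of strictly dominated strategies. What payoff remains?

8

Row s3 is strictly dominated by row s1 (14>13, 10>8, 8>7); eliminate s3.
Column a is strictly dominated by b for General Y (10<14, 6<10); eliminate a.
Row s2 is strictly dominated by row s1 (10>6, 8>4); eliminate s2.
Column b is strictly dominated by c for General Y (8<10); eliminate b.
Only (s1, c) remains, with payoff 8.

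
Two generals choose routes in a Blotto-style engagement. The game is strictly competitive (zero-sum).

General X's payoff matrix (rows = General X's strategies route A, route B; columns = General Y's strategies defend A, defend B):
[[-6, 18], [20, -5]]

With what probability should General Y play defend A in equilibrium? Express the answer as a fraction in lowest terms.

23/49

Row minima are -6 and -5, so General X's maximin is -5; column maxima are 20 and 18, so General Y's minimax is 18. These differ, so the equilibrium is in mixed strategies.
Let General Y play defend A with probability q. General X is indifferent when −6q + 18(1−q) = 20q − 5(1−q), giving q = 23/49.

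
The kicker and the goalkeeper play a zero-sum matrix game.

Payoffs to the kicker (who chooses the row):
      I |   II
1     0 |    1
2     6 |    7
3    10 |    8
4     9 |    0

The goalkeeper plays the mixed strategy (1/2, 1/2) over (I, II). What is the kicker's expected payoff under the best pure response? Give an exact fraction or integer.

1: (0)·(1/2) + (1)·(1/2) = 1/2.
2: (6)·(1/2) + (7)·(1/2) = 13/2.
3: (10)·(1/2) + (8)·(1/2) = 9.
4: (9)·(1/2) + (0)·(1/2) = 9/2.
The best pure response is 3 with expected payoff 9.

9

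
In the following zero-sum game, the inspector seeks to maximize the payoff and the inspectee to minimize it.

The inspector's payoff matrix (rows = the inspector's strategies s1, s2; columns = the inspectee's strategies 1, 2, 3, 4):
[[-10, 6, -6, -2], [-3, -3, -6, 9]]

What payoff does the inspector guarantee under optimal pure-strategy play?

-6

Row minima: -10, -6 → the inspector's maximin is -6.
Column maxima: -3, 6, -6, 9 → the inspectee's minimax is -6.
They coincide at (s2, 3), so the value is -6.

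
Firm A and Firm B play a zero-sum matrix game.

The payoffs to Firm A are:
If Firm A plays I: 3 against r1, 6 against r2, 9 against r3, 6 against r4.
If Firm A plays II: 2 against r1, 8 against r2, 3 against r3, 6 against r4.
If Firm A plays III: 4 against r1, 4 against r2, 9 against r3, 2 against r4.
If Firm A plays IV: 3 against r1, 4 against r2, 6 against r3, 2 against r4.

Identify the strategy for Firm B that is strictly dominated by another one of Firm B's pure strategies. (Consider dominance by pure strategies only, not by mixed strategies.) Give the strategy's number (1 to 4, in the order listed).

3

Firm B prefers columns that give Firm A less. Compare r3 with r1: 3 < 9, 2 < 3, 4 < 9, 3 < 6.
So r1 strictly dominates r3 for Firm B; r3 is strictly dominated.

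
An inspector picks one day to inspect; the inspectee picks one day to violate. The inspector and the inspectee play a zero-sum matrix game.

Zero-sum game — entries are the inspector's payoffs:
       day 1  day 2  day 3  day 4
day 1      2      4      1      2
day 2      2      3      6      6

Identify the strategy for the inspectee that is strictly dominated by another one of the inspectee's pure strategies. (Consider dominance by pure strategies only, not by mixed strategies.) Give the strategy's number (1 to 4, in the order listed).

The inspectee prefers columns that give the inspector less. Compare day 2 with day 1: 2 < 4, 2 < 3.
So day 1 strictly dominates day 2 for the inspectee; day 2 is strictly dominated.

2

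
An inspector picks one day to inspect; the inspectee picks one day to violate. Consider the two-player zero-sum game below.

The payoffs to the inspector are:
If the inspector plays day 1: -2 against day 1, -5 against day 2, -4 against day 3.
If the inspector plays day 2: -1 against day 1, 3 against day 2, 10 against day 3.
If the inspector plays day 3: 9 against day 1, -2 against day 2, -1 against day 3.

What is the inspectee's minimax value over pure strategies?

The worst case (largest entry) in each column is day 1: 9, day 2: 3, day 3: 10.
The best (smallest) of these is 3.

3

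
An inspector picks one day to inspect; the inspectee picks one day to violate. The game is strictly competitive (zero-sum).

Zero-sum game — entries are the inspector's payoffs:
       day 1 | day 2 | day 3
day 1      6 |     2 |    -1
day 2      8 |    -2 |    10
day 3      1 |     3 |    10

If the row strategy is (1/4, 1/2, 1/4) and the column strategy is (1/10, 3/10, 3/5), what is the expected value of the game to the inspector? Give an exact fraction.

Against (1/10, 3/10, 3/5), each row's expected payoff is day 1: 3/5; day 2: 31/5; day 3: 7.
Taking the (1/4, 1/2, 1/4)-weighted average: (1/4)·(3/5) + (1/2)·(31/5) + (1/4)·(7) = 5.

5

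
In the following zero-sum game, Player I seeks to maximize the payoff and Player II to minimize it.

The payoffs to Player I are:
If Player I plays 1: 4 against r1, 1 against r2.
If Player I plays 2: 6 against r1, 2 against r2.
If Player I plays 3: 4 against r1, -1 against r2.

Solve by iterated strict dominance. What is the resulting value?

2

Column r1 is strictly dominated by r2 for Player II (1<4, 2<6, -1<4); eliminate r1.
Row 3 is strictly dominated by row 1 (1>-1); eliminate 3.
Row 1 is strictly dominated by row 2 (2>1); eliminate 1.
Only (2, r2) remains, with payoff 2.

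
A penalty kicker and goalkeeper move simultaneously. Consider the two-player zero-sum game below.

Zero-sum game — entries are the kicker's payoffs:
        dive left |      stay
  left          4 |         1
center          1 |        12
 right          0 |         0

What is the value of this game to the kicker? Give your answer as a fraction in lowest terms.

Row right is strictly dominated by row left, so the kicker never plays it.
The remaining 2×2 game on (left, center) × (dive left, stay) has no saddle point. Let the kicker play left with probability p; indifference gives 4p + (1−p) = p + 12(1−p), so p = 11/14.
Similarly the goalkeeper's optimal q on dive left is 11/14, and the value is 4·(11/14) + (1)·(3/14) = 47/14.

47/14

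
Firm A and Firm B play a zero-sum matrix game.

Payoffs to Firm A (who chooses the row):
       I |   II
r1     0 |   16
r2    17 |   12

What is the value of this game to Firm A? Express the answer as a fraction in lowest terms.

272/21

Row minima are 0 and 12, so Firm A's maximin is 12; column maxima are 17 and 16, so Firm B's minimax is 16. These differ, so the equilibrium is in mixed strategies.
Let Firm A play r1 with probability p. Firm B is indifferent when 17(1−p) = 16p + 12(1−p), giving p = 5/21.
Let Firm B play I with probability q. Firm A is indifferent when 16(1−q) = 17q + 12(1−q), giving q = 4/21.
The value is 0·(4/21) + (16)·(17/21) = 272/21.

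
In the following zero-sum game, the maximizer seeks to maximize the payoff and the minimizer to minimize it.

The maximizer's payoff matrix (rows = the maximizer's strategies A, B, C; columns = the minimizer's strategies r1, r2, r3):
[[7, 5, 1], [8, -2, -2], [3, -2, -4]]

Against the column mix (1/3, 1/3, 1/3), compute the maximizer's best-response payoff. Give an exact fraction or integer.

A: (7)·(1/3) + (5)·(1/3) + (1)·(1/3) = 13/3.
B: (8)·(1/3) + (-2)·(1/3) + (-2)·(1/3) = 4/3.
C: (3)·(1/3) + (-2)·(1/3) + (-4)·(1/3) = -1.
The best pure response is A with expected payoff 13/3.

13/3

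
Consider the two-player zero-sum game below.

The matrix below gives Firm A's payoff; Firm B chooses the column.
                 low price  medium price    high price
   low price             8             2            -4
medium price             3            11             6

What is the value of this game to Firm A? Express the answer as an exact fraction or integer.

4

Column medium price is strictly dominated by high price for Firm B (it gives Firm A more in every row).
The remaining 2×2 game on (low price, medium price) × (low price, high price) has no saddle point. Let Firm A play low price with probability p; indifference gives 8p + 3(1−p) = −4p + 6(1−p), so p = 1/5.
Similarly Firm B's optimal q on low price is 2/3, and the value is 8·(2/3) + (-4)·(1/3) = 4.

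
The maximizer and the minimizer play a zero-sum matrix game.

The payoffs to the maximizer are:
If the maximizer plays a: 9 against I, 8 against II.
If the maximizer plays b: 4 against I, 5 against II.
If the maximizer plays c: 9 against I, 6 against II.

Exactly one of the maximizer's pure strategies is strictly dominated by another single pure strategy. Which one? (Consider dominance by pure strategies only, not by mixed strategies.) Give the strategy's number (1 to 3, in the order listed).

Compare b with a: 9 > 4, 8 > 5.
So a strictly dominates b for the maximizer; b is strictly dominated.

2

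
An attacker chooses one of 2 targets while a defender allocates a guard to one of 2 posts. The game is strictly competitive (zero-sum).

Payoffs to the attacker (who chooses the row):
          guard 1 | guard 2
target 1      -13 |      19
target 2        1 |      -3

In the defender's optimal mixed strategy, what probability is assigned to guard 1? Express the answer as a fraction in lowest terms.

Row minima are -13 and -3, so the attacker's maximin is -3; column maxima are 1 and 19, so the defender's minimax is 1. These differ, so the equilibrium is in mixed strategies.
Let the defender play guard 1 with probability q. The attacker is indifferent when −13q + 19(1−q) = q − 3(1−q), giving q = 11/18.

11/18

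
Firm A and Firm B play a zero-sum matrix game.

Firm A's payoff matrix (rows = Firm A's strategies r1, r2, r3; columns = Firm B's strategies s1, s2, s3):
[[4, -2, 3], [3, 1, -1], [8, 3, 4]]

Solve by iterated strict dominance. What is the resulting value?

3

Column s1 is strictly dominated by s2 for Firm B (-2<4, 1<3, 3<8); eliminate s1.
Row r1 is strictly dominated by row r3 (3>-2, 4>3); eliminate r1.
Row r2 is strictly dominated by row r3 (3>1, 4>-1); eliminate r2.
Column s3 is strictly dominated by s2 for Firm B (3<4); eliminate s3.
Only (r3, s2) remains, with payoff 3.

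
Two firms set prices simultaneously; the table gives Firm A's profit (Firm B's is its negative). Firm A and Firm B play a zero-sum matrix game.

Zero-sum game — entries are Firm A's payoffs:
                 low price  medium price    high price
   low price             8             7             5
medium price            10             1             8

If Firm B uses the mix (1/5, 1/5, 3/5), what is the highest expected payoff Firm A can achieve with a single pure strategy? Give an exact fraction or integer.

low price: (8)·(1/5) + (7)·(1/5) + (5)·(3/5) = 6.
medium price: (10)·(1/5) + (1)·(1/5) + (8)·(3/5) = 7.
The best pure response is medium price with expected payoff 7.

7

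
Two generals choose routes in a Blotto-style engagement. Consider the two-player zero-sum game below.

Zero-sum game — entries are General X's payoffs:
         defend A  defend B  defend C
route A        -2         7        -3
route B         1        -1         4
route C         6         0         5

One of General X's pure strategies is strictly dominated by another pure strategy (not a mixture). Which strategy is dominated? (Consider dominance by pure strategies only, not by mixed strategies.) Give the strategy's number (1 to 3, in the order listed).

Compare route B with route C: 6 > 1, 0 > -1, 5 > 4.
So route C strictly dominates route B for General X; route B is strictly dominated.

2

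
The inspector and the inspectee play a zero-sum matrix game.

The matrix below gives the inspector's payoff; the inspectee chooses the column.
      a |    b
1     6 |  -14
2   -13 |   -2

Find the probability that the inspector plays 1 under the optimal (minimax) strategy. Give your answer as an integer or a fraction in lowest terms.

11/31

Row minima are -14 and -13, so the inspector's maximin is -13; column maxima are 6 and -2, so the inspectee's minimax is -2. These differ, so the equilibrium is in mixed strategies.
Let the inspector play 1 with probability p. The inspectee is indifferent when 6p − 13(1−p) = −14p − 2(1−p), giving p = 11/31.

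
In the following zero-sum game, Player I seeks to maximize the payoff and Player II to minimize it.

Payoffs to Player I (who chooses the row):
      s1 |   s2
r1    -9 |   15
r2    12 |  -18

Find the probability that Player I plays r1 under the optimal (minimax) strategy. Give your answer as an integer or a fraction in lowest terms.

Row minima are -9 and -18, so Player I's maximin is -9; column maxima are 12 and 15, so Player II's minimax is 12. These differ, so the equilibrium is in mixed strategies.
Let Player I play r1 with probability p. Player II is indifferent when −9p + 12(1−p) = 15p − 18(1−p), giving p = 5/9.

5/9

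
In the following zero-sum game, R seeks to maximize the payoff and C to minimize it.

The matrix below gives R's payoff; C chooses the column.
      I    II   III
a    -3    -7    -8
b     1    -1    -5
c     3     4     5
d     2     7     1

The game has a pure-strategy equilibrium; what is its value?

Row minima: -8, -5, 3, 1 → R's maximin is 3.
Column maxima: 3, 7, 5 → C's minimax is 3.
They coincide at (c, I), so the value is 3.

3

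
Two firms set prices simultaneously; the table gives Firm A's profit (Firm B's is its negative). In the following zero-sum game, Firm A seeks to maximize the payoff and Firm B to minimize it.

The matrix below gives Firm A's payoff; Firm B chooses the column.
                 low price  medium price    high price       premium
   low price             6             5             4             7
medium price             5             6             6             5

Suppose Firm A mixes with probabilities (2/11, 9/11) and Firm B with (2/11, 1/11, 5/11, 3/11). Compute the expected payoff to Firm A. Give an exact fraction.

665/121

Against (2/11, 1/11, 5/11, 3/11), each row's expected payoff is low price: 58/11; medium price: 61/11.
Taking the (2/11, 9/11)-weighted average: (2/11)·(58/11) + (9/11)·(61/11) = 665/121.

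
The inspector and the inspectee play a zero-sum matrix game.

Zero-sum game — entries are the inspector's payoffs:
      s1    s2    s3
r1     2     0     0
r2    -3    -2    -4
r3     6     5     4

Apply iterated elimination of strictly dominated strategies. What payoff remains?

4

Column s1 is strictly dominated by s3 for the inspectee (0<2, -4<-3, 4<6); eliminate s1.
Row r2 is strictly dominated by row r1 (0>-2, 0>-4); eliminate r2.
Row r1 is strictly dominated by row r3 (5>0, 4>0); eliminate r1.
Column s2 is strictly dominated by s3 for the inspectee (4<5); eliminate s2.
Only (r3, s3) remains, with payoff 4.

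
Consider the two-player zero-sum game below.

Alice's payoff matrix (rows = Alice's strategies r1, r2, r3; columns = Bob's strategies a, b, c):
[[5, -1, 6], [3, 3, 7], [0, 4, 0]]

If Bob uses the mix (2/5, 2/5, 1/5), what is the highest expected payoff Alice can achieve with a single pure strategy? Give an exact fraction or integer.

19/5

r1: (5)·(2/5) + (-1)·(2/5) + (6)·(1/5) = 14/5.
r2: (3)·(2/5) + (3)·(2/5) + (7)·(1/5) = 19/5.
r3: (0)·(2/5) + (4)·(2/5) + (0)·(1/5) = 8/5.
The best pure response is r2 with expected payoff 19/5.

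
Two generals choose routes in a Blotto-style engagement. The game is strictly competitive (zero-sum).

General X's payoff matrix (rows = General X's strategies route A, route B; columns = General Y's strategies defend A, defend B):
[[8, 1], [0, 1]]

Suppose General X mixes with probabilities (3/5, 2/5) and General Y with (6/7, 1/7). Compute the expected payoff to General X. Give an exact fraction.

Against (6/7, 1/7), each row's expected payoff is route A: 7; route B: 1/7.
Taking the (3/5, 2/5)-weighted average: (3/5)·(7) + (2/5)·(1/7) = 149/35.

149/35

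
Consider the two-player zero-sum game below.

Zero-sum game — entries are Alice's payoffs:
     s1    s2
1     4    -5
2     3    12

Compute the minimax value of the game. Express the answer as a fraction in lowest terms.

7/2

Row minima are -5 and 3, so Alice's maximin is 3; column maxima are 4 and 12, so Bob's minimax is 4. These differ, so the equilibrium is in mixed strategies.
Let Alice play 1 with probability p. Bob is indifferent when 4p + 3(1−p) = −5p + 12(1−p), giving p = 1/2.
Let Bob play s1 with probability q. Alice is indifferent when 4q − 5(1−q) = 3q + 12(1−q), giving q = 17/18.
The value is 4·(17/18) + (-5)·(1/18) = 7/2.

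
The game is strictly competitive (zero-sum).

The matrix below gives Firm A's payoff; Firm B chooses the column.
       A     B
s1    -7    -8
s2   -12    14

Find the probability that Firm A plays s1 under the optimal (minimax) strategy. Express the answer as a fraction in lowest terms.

Row minima are -8 and -12, so Firm A's maximin is -8; column maxima are -7 and 14, so Firm B's minimax is -7. These differ, so the equilibrium is in mixed strategies.
Let Firm A play s1 with probability p. Firm B is indifferent when −7p − 12(1−p) = −8p + 14(1−p), giving p = 26/27.

26/27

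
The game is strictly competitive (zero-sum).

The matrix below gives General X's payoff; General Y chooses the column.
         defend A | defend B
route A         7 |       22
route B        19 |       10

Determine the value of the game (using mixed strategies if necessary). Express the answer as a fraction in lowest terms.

Row minima are 7 and 10, so General X's maximin is 10; column maxima are 19 and 22, so General Y's minimax is 19. These differ, so the equilibrium is in mixed strategies.
Let General X play route A with probability p. General Y is indifferent when 7p + 19(1−p) = 22p + 10(1−p), giving p = 3/8.
Let General Y play defend A with probability q. General X is indifferent when 7q + 22(1−q) = 19q + 10(1−q), giving q = 1/2.
The value is 7·(1/2) + (22)·(1/2) = 29/2.

29/2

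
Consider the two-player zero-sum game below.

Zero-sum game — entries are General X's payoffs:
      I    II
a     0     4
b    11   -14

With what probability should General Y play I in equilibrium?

Row minima are 0 and -14, so General X's maximin is 0; column maxima are 11 and 4, so General Y's minimax is 4. These differ, so the equilibrium is in mixed strategies.
Let General Y play I with probability q. General X is indifferent when 4(1−q) = 11q − 14(1−q), giving q = 18/29.

18/29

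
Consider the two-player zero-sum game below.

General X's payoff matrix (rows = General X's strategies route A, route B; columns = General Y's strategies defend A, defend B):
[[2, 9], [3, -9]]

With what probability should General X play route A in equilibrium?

12/19

Row minima are 2 and -9, so General X's maximin is 2; column maxima are 3 and 9, so General Y's minimax is 3. These differ, so the equilibrium is in mixed strategies.
Let General X play route A with probability p. General Y is indifferent when 2p + 3(1−p) = 9p − 9(1−p), giving p = 12/19.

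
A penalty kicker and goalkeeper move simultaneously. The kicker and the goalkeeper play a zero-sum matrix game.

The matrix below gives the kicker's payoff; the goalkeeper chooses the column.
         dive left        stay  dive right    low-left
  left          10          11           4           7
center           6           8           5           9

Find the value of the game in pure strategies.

5

Row minima: 4, 5 → the kicker's maximin is 5.
Column maxima: 10, 11, 5, 9 → the goalkeeper's minimax is 5.
They coincide at (center, dive right), so the value is 5.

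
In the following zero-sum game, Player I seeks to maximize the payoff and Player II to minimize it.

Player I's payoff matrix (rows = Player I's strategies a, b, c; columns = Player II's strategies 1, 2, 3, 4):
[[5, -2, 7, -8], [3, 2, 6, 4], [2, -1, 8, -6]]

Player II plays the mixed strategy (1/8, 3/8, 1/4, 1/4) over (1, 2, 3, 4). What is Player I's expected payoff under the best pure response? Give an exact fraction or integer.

a: (5)·(1/8) + (-2)·(3/8) + (7)·(1/4) + (-8)·(1/4) = -3/8.
b: (3)·(1/8) + (2)·(3/8) + (6)·(1/4) + (4)·(1/4) = 29/8.
c: (2)·(1/8) + (-1)·(3/8) + (8)·(1/4) + (-6)·(1/4) = 3/8.
The best pure response is b with expected payoff 29/8.

29/8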